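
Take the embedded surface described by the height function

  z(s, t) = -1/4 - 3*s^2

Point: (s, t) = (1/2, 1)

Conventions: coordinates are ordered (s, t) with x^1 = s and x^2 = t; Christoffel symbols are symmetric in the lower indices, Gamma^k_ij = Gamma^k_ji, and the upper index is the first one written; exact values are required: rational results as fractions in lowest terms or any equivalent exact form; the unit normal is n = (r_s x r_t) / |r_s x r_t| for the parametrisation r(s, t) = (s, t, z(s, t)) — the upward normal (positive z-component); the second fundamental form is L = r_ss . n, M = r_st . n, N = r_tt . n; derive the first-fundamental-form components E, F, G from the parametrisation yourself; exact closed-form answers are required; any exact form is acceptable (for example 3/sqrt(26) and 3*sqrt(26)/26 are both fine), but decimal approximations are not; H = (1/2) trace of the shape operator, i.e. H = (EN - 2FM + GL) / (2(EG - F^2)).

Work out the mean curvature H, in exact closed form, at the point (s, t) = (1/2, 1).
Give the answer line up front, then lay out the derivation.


Answer: H = -3*sqrt(10)/100

z_s = -3, z_t = 0, z_ss = -6, z_st = 0, z_tt = 0
E = 10, F = 0, G = 1; answer radicand W^2 = 10
unnormalised second-form numerators: l = -6, m = 0, n = 0; L = l/sqrt(10), and similarly M = m/sqrt(W^2), N = n/sqrt(W^2)
H = (E*n - 2*F*m + G*l) / (2*(EG - F^2)*sqrt(W^2)); E*n - 2*F*m + G*l = -6, EG - F^2 = 10, so H = (-3/10)/sqrt(10)


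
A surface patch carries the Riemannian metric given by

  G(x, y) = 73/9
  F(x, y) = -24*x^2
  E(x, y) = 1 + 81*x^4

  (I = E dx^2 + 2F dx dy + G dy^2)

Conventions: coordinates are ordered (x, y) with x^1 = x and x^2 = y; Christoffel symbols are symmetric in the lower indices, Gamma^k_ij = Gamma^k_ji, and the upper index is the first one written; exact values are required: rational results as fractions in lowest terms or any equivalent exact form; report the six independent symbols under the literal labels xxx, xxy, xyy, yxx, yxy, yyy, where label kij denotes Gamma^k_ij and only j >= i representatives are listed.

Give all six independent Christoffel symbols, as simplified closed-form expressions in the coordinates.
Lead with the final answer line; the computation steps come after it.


Answer: Gamma_xxx = 1458*x^3/(729*x^4 + 73), Gamma_xxy = 0, Gamma_xyy = 0, Gamma_yxx = -432*x/(729*x^4 + 73), Gamma_yxy = 0, Gamma_yyy = 0

E = 1 + 81*x^4; F = -24*x^2; G = 73/9
Gamma^k_ij = (1/2) g^{kl} (d_i g_jl + d_j g_il - d_l g_ij), with g^inv = (1/(EG-F^2)) [[G, -F], [-F, E]]
first partials: E_x = 324*x^3, E_y = 0, F_x = -48*x, F_y = 0, G_x = 0, G_y = 0
D = EG - F^2 = 73/9 + 81*x^4
expanded: Gamma^x_xx = (G E_x - 2F F_x + F E_y)/(2D), Gamma^x_xy = (G E_y - F G_x)/(2D), Gamma^x_yy = (2G F_y - G G_x - F G_y)/(2D), Gamma^y_xx = (2E F_x - E E_y - F E_x)/(2D), Gamma^y_xy = (E G_x - F E_y)/(2D), Gamma^y_yy = (E G_y - 2F F_y + F G_x)/(2D); substitute and cancel common factors


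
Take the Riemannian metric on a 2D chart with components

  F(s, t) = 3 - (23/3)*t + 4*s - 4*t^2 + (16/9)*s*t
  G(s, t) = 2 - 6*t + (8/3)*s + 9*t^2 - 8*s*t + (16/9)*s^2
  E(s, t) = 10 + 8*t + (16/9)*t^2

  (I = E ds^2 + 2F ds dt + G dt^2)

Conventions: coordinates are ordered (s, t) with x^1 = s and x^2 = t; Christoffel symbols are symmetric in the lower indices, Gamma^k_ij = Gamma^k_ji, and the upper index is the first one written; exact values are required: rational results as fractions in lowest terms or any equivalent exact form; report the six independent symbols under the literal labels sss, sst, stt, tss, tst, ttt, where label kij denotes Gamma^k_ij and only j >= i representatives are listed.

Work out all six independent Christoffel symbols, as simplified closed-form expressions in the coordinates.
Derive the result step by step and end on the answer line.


E = 10 + 8*t + (16/9)*t^2; F = 3 - (23/3)*t + 4*s - 4*t^2 + (16/9)*s*t; G = 2 - 6*t + (8/3)*s + 9*t^2 - 8*s*t + (16/9)*s^2
Gamma^k_ij = (1/2) g^{kl} (d_i g_jl + d_j g_il - d_l g_ij), with g^inv = (1/(EG-F^2)) [[G, -F], [-F, E]]
first partials: E_s = 0, E_t = 8 + (32/9)*t, F_s = 4 + (16/9)*t, F_t = -23/3 - 8*t + (16/9)*s, G_s = 8/3 - 8*t + (32/9)*s, G_t = -6 + 18*t - 8*s
D = EG - F^2 = 11 + 2*t + (8/3)*s + (97/9)*t^2 - 8*s*t + (16/9)*s^2
expanded: Gamma^s_ss = (G E_s - 2F F_s + F E_t)/(2D), Gamma^s_st = (G E_t - F G_s)/(2D), Gamma^s_tt = (2G F_t - G G_s - F G_t)/(2D), Gamma^t_ss = (2E F_s - E E_t - F E_s)/(2D), Gamma^t_st = (E G_s - F E_t)/(2D), Gamma^t_tt = (E G_t - 2F F_t + F G_s)/(2D); substitute and cancel common factors

Answer: Gamma_sss = 0, Gamma_sst = (16*t + 36)/(16*s^2 - 72*s*t + 24*s + 97*t^2 + 18*t + 99), Gamma_stt = (-36*t - 81)/(16*s^2 - 72*s*t + 24*s + 97*t^2 + 18*t + 99), Gamma_tss = 0, Gamma_tst = (16*s - 36*t + 12)/(16*s^2 - 72*s*t + 24*s + 97*t^2 + 18*t + 99), Gamma_ttt = (-36*s + 81*t - 27)/(16*s^2 - 72*s*t + 24*s + 97*t^2 + 18*t + 99)


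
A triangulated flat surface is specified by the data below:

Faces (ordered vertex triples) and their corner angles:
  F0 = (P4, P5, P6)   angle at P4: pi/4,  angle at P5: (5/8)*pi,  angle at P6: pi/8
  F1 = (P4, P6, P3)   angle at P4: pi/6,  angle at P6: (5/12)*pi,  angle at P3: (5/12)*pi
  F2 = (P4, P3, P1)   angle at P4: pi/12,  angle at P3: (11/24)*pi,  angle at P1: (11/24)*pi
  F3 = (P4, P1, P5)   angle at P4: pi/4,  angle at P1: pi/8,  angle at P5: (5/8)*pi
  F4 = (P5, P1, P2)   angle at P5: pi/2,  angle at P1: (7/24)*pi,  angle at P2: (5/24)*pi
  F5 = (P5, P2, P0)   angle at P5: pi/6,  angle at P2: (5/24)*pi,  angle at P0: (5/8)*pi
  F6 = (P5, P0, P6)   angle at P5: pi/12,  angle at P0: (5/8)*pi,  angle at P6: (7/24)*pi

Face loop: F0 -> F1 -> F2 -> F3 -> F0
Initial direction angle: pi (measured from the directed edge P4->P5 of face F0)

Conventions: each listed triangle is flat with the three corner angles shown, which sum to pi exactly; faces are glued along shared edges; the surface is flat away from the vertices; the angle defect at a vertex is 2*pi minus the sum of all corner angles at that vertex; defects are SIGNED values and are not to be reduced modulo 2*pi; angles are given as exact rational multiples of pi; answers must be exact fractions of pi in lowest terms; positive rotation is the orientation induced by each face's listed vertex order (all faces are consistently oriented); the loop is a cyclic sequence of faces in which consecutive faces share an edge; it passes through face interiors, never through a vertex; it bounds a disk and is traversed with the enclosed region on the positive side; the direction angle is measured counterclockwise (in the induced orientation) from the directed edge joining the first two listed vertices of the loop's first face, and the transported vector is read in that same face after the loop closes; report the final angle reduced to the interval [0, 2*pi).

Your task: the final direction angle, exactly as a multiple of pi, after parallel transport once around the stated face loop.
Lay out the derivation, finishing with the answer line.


enclosed vertex P4: corner angles sum to (3/4)*pi, defect = 2*pi - (3/4)*pi = (5/4)*pi
summing the enclosed defects onto the initial angle, mod 2*pi in the induced orientation:
final angle = pi + (5/4)*pi = pi/4 (mod 2*pi)

Answer: final direction angle = pi/4


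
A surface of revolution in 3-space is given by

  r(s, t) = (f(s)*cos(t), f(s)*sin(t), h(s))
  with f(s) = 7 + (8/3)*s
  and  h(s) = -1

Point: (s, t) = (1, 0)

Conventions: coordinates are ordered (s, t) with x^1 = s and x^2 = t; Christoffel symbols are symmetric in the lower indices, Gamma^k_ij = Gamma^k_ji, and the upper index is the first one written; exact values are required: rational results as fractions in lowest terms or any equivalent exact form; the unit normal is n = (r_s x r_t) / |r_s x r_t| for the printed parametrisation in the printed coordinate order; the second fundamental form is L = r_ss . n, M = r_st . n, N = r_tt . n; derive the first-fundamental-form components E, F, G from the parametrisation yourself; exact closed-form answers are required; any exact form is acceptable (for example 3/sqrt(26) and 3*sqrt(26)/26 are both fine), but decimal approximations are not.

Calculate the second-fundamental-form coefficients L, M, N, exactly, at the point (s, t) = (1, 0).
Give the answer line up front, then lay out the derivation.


Answer: L = 0, M = 0, N = 0

f = 29/3, f' = 8/3, f'' = 0, h' = 0, h'' = 0
E = 64/9, F = 0, G = 841/9; answer radicand W^2 = 64/9
unnormalised second-form numerators: l = 0, m = 0, n = 0; L = l/sqrt(64/9), and similarly M = m/sqrt(W^2), N = n/sqrt(W^2)


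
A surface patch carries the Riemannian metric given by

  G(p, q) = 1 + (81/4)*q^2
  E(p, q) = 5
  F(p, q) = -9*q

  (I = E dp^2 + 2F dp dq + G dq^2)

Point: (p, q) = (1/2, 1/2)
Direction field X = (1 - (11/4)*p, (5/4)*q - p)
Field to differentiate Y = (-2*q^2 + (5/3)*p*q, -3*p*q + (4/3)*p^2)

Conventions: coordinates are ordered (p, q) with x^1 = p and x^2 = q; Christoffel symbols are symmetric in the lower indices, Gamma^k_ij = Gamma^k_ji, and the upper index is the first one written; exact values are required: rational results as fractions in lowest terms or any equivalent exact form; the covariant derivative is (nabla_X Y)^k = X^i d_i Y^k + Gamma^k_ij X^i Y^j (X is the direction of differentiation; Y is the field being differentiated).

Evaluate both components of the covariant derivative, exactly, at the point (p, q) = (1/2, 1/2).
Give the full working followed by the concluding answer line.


E = 5, F = -9/2, G = 97/16 at the point
E_p = 0, E_q = 0, F_p = 0, F_q = -9, G_p = 0, G_q = 81/4
EG - F^2 = 161/16;  g^inv = (16/161) * [[97/16, 9/2], [9/2, 5]]
first-kind symbols [ij,l] = (1/2)(d_i g_jl + d_j g_il - d_l g_ij): [pp,p] = E_p/2 = 0, [pp,q] = F_p - E_q/2 = 0, [pq,p] = E_q/2 = 0, [pq,q] = G_p/2 = 0, [qq,p] = F_q - G_p/2 = -9, [qq,q] = G_q/2 = 81/8
Gamma^p_ij = (G*[ij,p] - F*[ij,q])/(EG - F^2), Gamma^q_ij = (E*[ij,q] - F*[ij,p])/(EG - F^2)
Gamma_ppp = 0, Gamma_ppq = 0, Gamma_pqq = -144/161, Gamma_qpp = 0, Gamma_qpq = 0, Gamma_qqq = 162/161
X = (-3/8, 1/8), Y = (-1/12, -5/12) at the point

Answer: (nabla_X Y)^p = -1591/3864, (nabla_X Y)^q = -457/2576


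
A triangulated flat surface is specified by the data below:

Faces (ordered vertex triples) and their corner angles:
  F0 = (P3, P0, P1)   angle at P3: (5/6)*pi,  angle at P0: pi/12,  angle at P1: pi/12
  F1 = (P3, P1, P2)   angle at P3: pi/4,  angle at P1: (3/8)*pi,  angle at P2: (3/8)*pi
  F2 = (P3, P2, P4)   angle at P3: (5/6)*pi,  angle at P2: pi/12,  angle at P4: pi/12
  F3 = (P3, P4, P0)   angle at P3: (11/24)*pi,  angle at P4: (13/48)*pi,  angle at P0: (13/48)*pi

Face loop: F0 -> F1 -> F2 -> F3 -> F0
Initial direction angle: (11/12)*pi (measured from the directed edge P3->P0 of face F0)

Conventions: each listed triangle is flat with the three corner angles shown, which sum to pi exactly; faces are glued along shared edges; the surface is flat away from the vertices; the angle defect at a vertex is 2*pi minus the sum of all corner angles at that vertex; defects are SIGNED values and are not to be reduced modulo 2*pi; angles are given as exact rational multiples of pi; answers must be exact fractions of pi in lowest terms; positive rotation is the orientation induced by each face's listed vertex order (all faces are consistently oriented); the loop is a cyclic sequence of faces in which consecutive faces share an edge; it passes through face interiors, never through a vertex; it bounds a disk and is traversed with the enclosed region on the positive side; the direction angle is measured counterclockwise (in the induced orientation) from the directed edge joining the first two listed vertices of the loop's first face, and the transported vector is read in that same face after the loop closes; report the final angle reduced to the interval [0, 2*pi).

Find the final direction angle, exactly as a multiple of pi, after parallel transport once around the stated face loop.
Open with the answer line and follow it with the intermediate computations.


Answer: final direction angle = (13/24)*pi

enclosed vertex P3: corner angles sum to (19/8)*pi, defect = 2*pi - (19/8)*pi = (-3/8)*pi
summing the enclosed defects onto the initial angle, mod 2*pi in the induced orientation:
final angle = (11/12)*pi - (3/8)*pi = (13/24)*pi (mod 2*pi)


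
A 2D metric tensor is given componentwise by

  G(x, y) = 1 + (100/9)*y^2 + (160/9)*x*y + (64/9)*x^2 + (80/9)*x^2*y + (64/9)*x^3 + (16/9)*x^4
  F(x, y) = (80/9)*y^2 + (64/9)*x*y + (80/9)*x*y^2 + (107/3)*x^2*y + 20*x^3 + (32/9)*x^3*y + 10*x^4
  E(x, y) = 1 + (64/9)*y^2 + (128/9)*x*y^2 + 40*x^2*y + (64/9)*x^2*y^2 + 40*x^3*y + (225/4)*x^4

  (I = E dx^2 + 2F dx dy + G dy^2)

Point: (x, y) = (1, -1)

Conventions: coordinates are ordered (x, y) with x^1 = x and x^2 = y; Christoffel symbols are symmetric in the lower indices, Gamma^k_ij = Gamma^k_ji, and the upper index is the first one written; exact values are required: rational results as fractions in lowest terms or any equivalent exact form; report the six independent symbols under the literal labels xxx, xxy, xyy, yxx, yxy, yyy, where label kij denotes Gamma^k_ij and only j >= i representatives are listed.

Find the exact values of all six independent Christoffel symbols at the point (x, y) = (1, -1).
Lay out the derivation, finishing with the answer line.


E = 205/36, F = 13/9, G = 13/9 at the point
E_x = 481/9, E_y = 208/9, F_x = 178/9, F_y = 97/9, G_x = 64/9, G_y = 40/9
EG - F^2 = 221/36;  g^inv = (36/221) * [[13/9, -13/9], [-13/9, 205/36]]
first-kind symbols [ij,l] = (1/2)(d_i g_jl + d_j g_il - d_l g_ij): [xx,x] = E_x/2 = 481/18, [xx,y] = F_x - E_y/2 = 74/9, [xy,x] = E_y/2 = 104/9, [xy,y] = G_x/2 = 32/9, [yy,x] = F_y - G_x/2 = 65/9, [yy,y] = G_y/2 = 20/9
Gamma^x_ij = (G*[ij,x] - F*[ij,y])/(EG - F^2), Gamma^y_ij = (E*[ij,y] - F*[ij,x])/(EG - F^2)

Answer: Gamma_xxx = 74/17, Gamma_xxy = 32/17, Gamma_xyy = 20/17, Gamma_yxx = 296/221, Gamma_yxy = 128/221, Gamma_yyy = 80/221


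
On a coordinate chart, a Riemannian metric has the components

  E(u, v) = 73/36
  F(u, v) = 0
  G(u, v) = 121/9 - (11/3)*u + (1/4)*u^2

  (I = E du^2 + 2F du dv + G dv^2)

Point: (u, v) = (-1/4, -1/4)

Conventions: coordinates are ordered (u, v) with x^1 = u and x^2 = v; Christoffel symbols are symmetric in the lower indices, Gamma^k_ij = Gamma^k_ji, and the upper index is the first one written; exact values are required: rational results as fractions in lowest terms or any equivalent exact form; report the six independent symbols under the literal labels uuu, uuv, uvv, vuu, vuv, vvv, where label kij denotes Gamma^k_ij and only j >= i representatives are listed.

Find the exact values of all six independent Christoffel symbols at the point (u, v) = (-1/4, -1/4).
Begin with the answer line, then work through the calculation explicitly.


Answer: Gamma_uuu = 0, Gamma_uuv = 0, Gamma_uvv = 273/292, Gamma_vuu = 0, Gamma_vuv = -12/91, Gamma_vvv = 0

E = 73/36, F = 0, G = 8281/576 at the point
E_u = 0, E_v = 0, F_u = 0, F_v = 0, G_u = -91/24, G_v = 0
EG - F^2 = 604513/20736;  g^inv = (20736/604513) * [[8281/576, 0], [0, 73/36]]
first-kind symbols [ij,l] = (1/2)(d_i g_jl + d_j g_il - d_l g_ij): [uu,u] = E_u/2 = 0, [uu,v] = F_u - E_v/2 = 0, [uv,u] = E_v/2 = 0, [uv,v] = G_u/2 = -91/48, [vv,u] = F_v - G_u/2 = 91/48, [vv,v] = G_v/2 = 0
Gamma^u_ij = (G*[ij,u] - F*[ij,v])/(EG - F^2), Gamma^v_ij = (E*[ij,v] - F*[ij,u])/(EG - F^2)


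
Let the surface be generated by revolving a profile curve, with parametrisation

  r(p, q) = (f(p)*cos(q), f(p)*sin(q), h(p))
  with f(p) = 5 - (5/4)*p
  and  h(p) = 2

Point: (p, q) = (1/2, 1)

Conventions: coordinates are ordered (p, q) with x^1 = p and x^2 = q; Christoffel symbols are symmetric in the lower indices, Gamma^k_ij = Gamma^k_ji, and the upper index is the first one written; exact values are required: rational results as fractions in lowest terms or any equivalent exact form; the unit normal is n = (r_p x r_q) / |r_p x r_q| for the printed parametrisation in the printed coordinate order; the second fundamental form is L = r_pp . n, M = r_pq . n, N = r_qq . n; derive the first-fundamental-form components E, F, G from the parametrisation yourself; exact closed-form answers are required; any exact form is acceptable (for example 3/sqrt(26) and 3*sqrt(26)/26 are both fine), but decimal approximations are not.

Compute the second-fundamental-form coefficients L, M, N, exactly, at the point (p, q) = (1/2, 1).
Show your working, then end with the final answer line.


f = 35/8, f' = -5/4, f'' = 0, h' = 0, h'' = 0
E = 25/16, F = 0, G = 1225/64; answer radicand W^2 = 25/16
unnormalised second-form numerators: l = 0, m = 0, n = 0; L = l/sqrt(25/16), and similarly M = m/sqrt(W^2), N = n/sqrt(W^2)

Answer: L = 0, M = 0, N = 0


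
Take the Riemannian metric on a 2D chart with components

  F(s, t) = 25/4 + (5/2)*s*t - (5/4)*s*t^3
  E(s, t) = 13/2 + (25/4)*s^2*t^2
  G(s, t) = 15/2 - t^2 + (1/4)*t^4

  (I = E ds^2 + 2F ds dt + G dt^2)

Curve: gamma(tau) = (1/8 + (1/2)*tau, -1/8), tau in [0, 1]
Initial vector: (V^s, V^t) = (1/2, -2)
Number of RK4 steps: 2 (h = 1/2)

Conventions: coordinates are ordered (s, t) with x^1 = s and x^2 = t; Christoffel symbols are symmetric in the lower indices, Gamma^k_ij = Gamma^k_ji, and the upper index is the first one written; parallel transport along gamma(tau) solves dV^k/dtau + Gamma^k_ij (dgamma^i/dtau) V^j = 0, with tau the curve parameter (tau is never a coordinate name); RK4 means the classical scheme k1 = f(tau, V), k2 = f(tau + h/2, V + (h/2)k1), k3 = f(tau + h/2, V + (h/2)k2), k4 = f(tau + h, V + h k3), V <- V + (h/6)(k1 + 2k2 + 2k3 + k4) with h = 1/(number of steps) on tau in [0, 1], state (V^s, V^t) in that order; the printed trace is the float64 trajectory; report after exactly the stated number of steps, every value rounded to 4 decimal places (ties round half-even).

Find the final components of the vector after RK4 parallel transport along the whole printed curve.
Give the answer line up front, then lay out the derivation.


Answer: V^s = 0.3905, V^t = -1.9047

gamma'(tau) = (1/2, 0); f(tau, V)^k = -Gamma^k_ij(gamma(tau)) gamma'^i(tau) V^j; h = 1/2; intermediate values shown to 6 dp
curve data and Christoffel symbols at the stage parameters:
  tau = 0.000000: gamma = (0.125000, -0.125000), gamma' = (0.500000, 0.000000); Gamma_sss = 0.192585, Gamma_sst = -0.009063, Gamma_stt = 0.150161, Gamma_tss = -0.199620, Gamma_tst = 0.007521, Gamma_ttt = -0.108046
  tau = 0.250000: gamma = (0.250000, -0.125000), gamma' = (0.500000, 0.000000); Gamma_sss = 0.169436, Gamma_sst = -0.034493, Gamma_stt = 0.358908, Gamma_tss = -0.174639, Gamma_tst = 0.028447, Gamma_ttt = -0.279424
  tau = 0.500000: gamma = (0.375000, -0.125000), gamma' = (0.500000, 0.000000); Gamma_sss = 0.134966, Gamma_sst = -0.073885, Gamma_stt = 0.547352, Gamma_tss = -0.137357, Gamma_tst = 0.060551, Gamma_ttt = -0.432001
  tau = 0.750000: gamma = (0.500000, -0.125000), gamma' = (0.500000, 0.000000); Gamma_sss = 0.091144, Gamma_sst = -0.125123, Gamma_stt = 0.717319, Gamma_tss = -0.089555, Gamma_tst = 0.101895, Gamma_ttt = -0.567579
  tau = 1.000000: gamma = (0.625000, -0.125000), gamma' = (0.500000, 0.000000); Gamma_sss = 0.039683, Gamma_sst = -0.186354, Gamma_stt = 0.870487, Gamma_tss = -0.032763, Gamma_tst = 0.150793, Gamma_ttt = -0.687805
step 0: V^s = 0.5000, V^t = -2.0000
step 1: k1 = (-0.057209, 0.057426), k2 = (-0.075393, 0.070653), k3 = (-0.074951, 0.070209), k4 = (-0.103800, 0.091254); V <- V + (h/6)(k1 + 2k2 + 2k3 + k4): V^s = 0.4615, V^t = -1.9641
step 2: k1 = (-0.103705, 0.091162), k2 = (-0.141305, 0.118411), k3 = (-0.140450, 0.117643), k4 = (-0.185295, 0.150064); V <- V + (h/6)(k1 + 2k2 + 2k3 + k4): V^s = 0.3905, V^t = -1.9047


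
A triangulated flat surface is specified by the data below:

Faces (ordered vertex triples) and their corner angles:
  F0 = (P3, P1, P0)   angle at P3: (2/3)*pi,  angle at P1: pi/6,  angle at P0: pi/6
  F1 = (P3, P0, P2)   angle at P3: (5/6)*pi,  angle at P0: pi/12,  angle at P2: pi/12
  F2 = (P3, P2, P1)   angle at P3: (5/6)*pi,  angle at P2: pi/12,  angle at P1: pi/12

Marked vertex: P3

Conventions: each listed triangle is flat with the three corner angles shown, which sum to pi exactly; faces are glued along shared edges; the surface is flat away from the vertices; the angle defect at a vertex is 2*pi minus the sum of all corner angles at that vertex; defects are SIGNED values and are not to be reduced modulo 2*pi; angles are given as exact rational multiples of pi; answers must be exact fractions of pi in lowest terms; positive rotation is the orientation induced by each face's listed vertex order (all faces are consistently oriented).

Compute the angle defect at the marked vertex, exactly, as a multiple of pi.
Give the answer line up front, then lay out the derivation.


Answer: defect(P3) = -pi/3

Sum of corner angles at P3: (7/3)*pi
defect = 2*pi - (7/3)*pi


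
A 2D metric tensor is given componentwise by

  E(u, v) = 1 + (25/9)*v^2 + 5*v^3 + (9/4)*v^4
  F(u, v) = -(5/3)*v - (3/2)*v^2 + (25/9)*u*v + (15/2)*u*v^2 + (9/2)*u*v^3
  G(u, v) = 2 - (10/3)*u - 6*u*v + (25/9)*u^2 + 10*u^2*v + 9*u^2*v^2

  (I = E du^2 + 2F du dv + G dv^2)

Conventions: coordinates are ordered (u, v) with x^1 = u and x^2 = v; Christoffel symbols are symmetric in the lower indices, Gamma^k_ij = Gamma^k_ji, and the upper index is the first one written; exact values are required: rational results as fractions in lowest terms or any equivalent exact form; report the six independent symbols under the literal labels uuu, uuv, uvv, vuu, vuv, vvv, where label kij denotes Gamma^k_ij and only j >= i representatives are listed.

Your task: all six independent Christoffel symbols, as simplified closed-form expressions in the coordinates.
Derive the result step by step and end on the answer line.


E = 1 + (25/9)*v^2 + 5*v^3 + (9/4)*v^4; F = -(5/3)*v - (3/2)*v^2 + (25/9)*u*v + (15/2)*u*v^2 + (9/2)*u*v^3; G = 2 - (10/3)*u - 6*u*v + (25/9)*u^2 + 10*u^2*v + 9*u^2*v^2
Gamma^k_ij = (1/2) g^{kl} (d_i g_jl + d_j g_il - d_l g_ij), with g^inv = (1/(EG-F^2)) [[G, -F], [-F, E]]
first partials: E_u = 0, E_v = (50/9)*v + 15*v^2 + 9*v^3, F_u = (25/9)*v + (15/2)*v^2 + (9/2)*v^3, F_v = -5/3 - 3*v + (25/9)*u + 15*u*v + (27/2)*u*v^2, G_u = -10/3 - 6*v + (50/9)*u + 20*u*v + 18*u*v^2, G_v = -6*u + 10*u^2 + 18*u^2*v
D = EG - F^2 = 2 - (10/3)*u + (25/9)*v^2 - 6*u*v + (25/9)*u^2 + 5*v^3 + 10*u^2*v + (9/4)*v^4 + 9*u^2*v^2
expanded: Gamma^u_uu = (G E_u - 2F F_u + F E_v)/(2D), Gamma^u_uv = (G E_v - F G_u)/(2D), Gamma^u_vv = (2G F_v - G G_u - F G_v)/(2D), Gamma^v_uu = (2E F_u - E E_v - F E_u)/(2D), Gamma^v_uv = (E G_u - F E_v)/(2D), Gamma^v_vv = (E G_v - 2F F_v + F G_u)/(2D); substitute and cancel common factors

Answer: Gamma_uuu = 0, Gamma_uuv = (162*v^3 + 270*v^2 + 100*v)/(324*u^2*v^2 + 360*u^2*v + 100*u^2 - 216*u*v - 120*u + 81*v^4 + 180*v^3 + 100*v^2 + 72), Gamma_uvv = (162*u*v^2 + 180*u*v)/(324*u^2*v^2 + 360*u^2*v + 100*u^2 - 216*u*v - 120*u + 81*v^4 + 180*v^3 + 100*v^2 + 72), Gamma_vuu = 0, Gamma_vuv = (324*u*v^2 + 360*u*v + 100*u - 108*v - 60)/(324*u^2*v^2 + 360*u^2*v + 100*u^2 - 216*u*v - 120*u + 81*v^4 + 180*v^3 + 100*v^2 + 72), Gamma_vvv = (324*u^2*v + 180*u^2 - 108*u)/(324*u^2*v^2 + 360*u^2*v + 100*u^2 - 216*u*v - 120*u + 81*v^4 + 180*v^3 + 100*v^2 + 72)


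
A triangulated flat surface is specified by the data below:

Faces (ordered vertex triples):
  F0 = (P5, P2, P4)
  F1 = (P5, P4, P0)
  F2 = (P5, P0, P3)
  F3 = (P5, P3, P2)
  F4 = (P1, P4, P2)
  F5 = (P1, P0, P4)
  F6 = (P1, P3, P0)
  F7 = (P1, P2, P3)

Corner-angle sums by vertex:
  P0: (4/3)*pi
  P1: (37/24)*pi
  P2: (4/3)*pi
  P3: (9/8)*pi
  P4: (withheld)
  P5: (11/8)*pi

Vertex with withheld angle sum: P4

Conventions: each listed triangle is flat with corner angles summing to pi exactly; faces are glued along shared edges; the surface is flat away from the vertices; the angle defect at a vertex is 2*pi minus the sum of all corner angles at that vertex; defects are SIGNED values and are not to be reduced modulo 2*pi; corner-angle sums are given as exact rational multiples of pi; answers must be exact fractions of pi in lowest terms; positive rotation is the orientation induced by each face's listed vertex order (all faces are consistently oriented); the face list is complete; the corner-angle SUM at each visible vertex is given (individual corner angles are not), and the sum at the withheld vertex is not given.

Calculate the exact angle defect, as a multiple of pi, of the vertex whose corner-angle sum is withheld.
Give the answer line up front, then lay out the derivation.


Answer: defect(P4) = (17/24)*pi

V = 6, E = 12, F = 8; chi = V - E + F = 2
Gauss-Bonnet: total defect = 2*pi*chi = 4*pi; visible defects sum to (79/24)*pi


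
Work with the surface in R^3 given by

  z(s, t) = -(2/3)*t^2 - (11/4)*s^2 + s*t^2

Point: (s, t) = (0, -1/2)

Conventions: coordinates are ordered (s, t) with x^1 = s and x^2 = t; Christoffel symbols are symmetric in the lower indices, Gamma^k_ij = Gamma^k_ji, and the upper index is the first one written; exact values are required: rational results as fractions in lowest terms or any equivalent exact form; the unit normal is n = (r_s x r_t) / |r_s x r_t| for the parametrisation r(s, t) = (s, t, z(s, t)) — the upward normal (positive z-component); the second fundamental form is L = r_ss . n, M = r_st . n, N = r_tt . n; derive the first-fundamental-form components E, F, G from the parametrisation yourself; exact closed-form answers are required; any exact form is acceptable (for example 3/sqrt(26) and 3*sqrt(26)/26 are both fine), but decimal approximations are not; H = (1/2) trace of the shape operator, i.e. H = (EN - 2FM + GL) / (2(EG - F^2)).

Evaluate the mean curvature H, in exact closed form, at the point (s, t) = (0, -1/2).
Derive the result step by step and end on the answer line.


z_s = 1/4, z_t = 2/3, z_ss = -11/2, z_st = -1, z_tt = -4/3
E = 17/16, F = 1/6, G = 13/9; answer radicand W^2 = 217/144
unnormalised second-form numerators: l = -11/2, m = -1, n = -4/3; L = l/sqrt(217/144), and similarly M = m/sqrt(W^2), N = n/sqrt(W^2)
H = (E*n - 2*F*m + G*l) / (2*(EG - F^2)*sqrt(W^2)); E*n - 2*F*m + G*l = -325/36, EG - F^2 = 217/144, so H = (-650/217)/sqrt(217/144)

Answer: H = -7800*sqrt(217)/47089


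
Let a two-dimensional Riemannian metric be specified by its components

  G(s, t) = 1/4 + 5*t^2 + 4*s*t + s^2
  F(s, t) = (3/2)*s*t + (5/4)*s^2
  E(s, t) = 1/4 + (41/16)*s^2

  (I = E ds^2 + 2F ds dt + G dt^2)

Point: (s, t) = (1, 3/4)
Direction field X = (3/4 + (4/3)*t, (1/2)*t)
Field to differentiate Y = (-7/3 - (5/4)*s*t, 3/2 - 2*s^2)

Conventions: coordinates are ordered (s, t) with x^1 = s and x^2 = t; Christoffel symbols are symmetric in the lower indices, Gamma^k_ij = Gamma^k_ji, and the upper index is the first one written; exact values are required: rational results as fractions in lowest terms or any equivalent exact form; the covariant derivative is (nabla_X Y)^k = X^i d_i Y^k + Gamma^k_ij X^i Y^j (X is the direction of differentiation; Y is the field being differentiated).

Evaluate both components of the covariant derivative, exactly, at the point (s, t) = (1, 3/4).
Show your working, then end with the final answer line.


E = 45/16, F = 19/8, G = 113/16 at the point
E_s = 41/8, E_t = 0, F_s = 29/8, F_t = 3/2, G_s = 5, G_t = 23/2
EG - F^2 = 3641/256;  g^inv = (256/3641) * [[113/16, -19/8], [-19/8, 45/16]]
first-kind symbols [ij,l] = (1/2)(d_i g_jl + d_j g_il - d_l g_ij): [ss,s] = E_s/2 = 41/16, [ss,t] = F_s - E_t/2 = 29/8, [st,s] = E_t/2 = 0, [st,t] = G_s/2 = 5/2, [tt,s] = F_t - G_s/2 = -1, [tt,t] = G_t/2 = 23/4
Gamma^s_ij = (G*[ij,s] - F*[ij,t])/(EG - F^2), Gamma^t_ij = (E*[ij,t] - F*[ij,s])/(EG - F^2)
Gamma_sss = 2429/3641, Gamma_sst = -1520/3641, Gamma_stt = -5304/3641, Gamma_tss = 1052/3641, Gamma_tst = 1800/3641, Gamma_ttt = 4748/3641
X = (7/4, 3/8), Y = (-157/48, -1/2) at the point

Answer: (nabla_X Y)^s = -834953/174768, (nabla_X Y)^t = -108545/10923


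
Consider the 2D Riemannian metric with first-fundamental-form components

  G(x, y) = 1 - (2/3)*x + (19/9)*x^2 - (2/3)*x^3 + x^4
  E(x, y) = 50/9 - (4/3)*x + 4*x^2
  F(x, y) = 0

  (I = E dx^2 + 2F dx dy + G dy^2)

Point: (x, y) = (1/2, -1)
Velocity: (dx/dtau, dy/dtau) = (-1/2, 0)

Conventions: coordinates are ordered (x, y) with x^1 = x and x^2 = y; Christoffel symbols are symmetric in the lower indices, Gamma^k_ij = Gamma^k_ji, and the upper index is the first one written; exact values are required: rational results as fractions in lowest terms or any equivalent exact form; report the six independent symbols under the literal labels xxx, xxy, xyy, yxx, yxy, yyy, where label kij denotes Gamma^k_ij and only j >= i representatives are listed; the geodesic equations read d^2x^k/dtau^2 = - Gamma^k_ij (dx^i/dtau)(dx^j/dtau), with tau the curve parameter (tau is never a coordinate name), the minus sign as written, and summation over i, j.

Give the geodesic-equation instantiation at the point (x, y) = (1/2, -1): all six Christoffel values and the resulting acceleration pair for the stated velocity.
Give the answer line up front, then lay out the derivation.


Answer: Gamma_xxx = 12/53, Gamma_xxy = 0, Gamma_xyy = -13/106, Gamma_yxx = 0, Gamma_yxy = 8/13, Gamma_yyy = 0; accelerations (d^2x/dtau^2, d^2y/dtau^2) = (-3/53, 0)

E = 53/9, F = 0, G = 169/144 at the point
E_x = 8/3, E_y = 0, F_x = 0, F_y = 0, G_x = 13/9, G_y = 0
EG - F^2 = 8957/1296;  g^inv = (1296/8957) * [[169/144, 0], [0, 53/9]]
first-kind symbols [ij,l] = (1/2)(d_i g_jl + d_j g_il - d_l g_ij): [xx,x] = E_x/2 = 4/3, [xx,y] = F_x - E_y/2 = 0, [xy,x] = E_y/2 = 0, [xy,y] = G_x/2 = 13/18, [yy,x] = F_y - G_x/2 = -13/18, [yy,y] = G_y/2 = 0
Gamma^x_ij = (G*[ij,x] - F*[ij,y])/(EG - F^2), Gamma^y_ij = (E*[ij,y] - F*[ij,x])/(EG - F^2)
Gamma_xxx = 12/53, Gamma_xxy = 0, Gamma_xyy = -13/106, Gamma_yxx = 0, Gamma_yxy = 8/13, Gamma_yyy = 0
d^2x/dtau^2 = -(Gamma_xxx*(-1/2)^2 + 2*Gamma_xxy*(-1/2)*(0) + Gamma_xyy*(0)^2) = -3/53
d^2y/dtau^2 = -(Gamma_yxx*(-1/2)^2 + 2*Gamma_yxy*(-1/2)*(0) + Gamma_yyy*(0)^2) = 0


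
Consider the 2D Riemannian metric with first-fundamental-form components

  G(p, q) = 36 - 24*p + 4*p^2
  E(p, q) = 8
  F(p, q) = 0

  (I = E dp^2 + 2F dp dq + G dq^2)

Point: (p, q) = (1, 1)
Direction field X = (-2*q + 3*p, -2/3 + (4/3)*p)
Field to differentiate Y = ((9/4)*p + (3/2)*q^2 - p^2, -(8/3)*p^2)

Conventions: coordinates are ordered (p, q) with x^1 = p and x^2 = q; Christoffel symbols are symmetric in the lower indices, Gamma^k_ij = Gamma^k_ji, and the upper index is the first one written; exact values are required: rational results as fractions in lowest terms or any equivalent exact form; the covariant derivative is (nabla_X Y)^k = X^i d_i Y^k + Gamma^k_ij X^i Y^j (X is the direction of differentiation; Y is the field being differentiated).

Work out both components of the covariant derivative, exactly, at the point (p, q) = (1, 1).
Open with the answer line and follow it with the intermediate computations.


Answer: (nabla_X Y)^p = 17/36, (nabla_X Y)^q = -59/12

E = 8, F = 0, G = 16 at the point
E_p = 0, E_q = 0, F_p = 0, F_q = 0, G_p = -16, G_q = 0
EG - F^2 = 128;  g^inv = (1/128) * [[16, 0], [0, 8]]
first-kind symbols [ij,l] = (1/2)(d_i g_jl + d_j g_il - d_l g_ij): [pp,p] = E_p/2 = 0, [pp,q] = F_p - E_q/2 = 0, [pq,p] = E_q/2 = 0, [pq,q] = G_p/2 = -8, [qq,p] = F_q - G_p/2 = 8, [qq,q] = G_q/2 = 0
Gamma^p_ij = (G*[ij,p] - F*[ij,q])/(EG - F^2), Gamma^q_ij = (E*[ij,q] - F*[ij,p])/(EG - F^2)
Gamma_ppp = 0, Gamma_ppq = 0, Gamma_pqq = 1, Gamma_qpp = 0, Gamma_qpq = -1/2, Gamma_qqq = 0
X = (1, 2/3), Y = (11/4, -8/3) at the point


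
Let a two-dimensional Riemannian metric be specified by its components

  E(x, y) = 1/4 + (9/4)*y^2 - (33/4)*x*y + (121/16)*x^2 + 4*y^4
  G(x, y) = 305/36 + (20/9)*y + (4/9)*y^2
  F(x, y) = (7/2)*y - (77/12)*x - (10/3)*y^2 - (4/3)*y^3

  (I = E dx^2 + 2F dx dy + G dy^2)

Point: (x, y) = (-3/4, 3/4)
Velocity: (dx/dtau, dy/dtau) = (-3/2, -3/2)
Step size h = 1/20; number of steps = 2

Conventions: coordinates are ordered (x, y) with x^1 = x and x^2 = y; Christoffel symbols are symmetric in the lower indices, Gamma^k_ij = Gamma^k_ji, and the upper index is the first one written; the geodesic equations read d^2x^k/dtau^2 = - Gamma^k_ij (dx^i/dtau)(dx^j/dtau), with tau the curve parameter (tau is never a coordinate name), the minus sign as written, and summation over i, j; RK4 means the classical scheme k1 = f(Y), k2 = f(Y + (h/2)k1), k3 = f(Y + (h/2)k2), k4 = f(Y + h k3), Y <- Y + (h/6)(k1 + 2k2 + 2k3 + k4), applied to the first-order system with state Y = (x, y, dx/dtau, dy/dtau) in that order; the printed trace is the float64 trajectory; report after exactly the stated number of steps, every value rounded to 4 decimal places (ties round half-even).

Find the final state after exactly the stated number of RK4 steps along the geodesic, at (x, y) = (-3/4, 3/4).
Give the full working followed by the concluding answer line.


f(Y) = (dx/dtau, dy/dtau, -Gamma^x_ij Y'^i Y'^j, -Gamma^y_ij Y'^i Y'^j) with the Gammas evaluated at the stage position; h = 0.050000; intermediate values shown to 6 dp
step 0: x = -0.7500, y = 0.7500, dx/dtau = -1.5000, dy/dtau = -1.5000
step 1:
  k1: at (x, y) = (-0.750000, 0.750000), (dx/dtau, dy/dtau) = (-1.500000, -1.500000); Gamma_xxx = -0.189001, Gamma_xxy = 0.879915, Gamma_xyy = -0.479557, Gamma_yxx = -1.311777, Gamma_yxy = -0.423488, Gamma_yyy = 0.369840; k1 = (-1.500000, -1.500000, -2.455360, 4.025056)
  k2: at (x, y) = (-0.787500, 0.712500), (dx/dtau, dy/dtau) = (-1.561384, -1.399374); Gamma_xxx = -0.167243, Gamma_xxy = 0.866868, Gamma_xyy = -0.450682, Gamma_yxx = -1.290063, Gamma_yxy = -0.452981, Gamma_yyy = 0.374376; k2 = (-1.561384, -1.399374, -2.497871, 4.391438)
  k3: at (x, y) = (-0.789035, 0.715016), (dx/dtau, dy/dtau) = (-1.562447, -1.390214); Gamma_xxx = -0.166301, Gamma_xxy = 0.865190, Gamma_xyy = -0.450830, Gamma_yxx = -1.293784, Gamma_yxy = -0.451918, Gamma_yyy = 0.374369; k3 = (-1.562447, -1.390214, -2.481319, 4.398151)
  k4: at (x, y) = (-0.828122, 0.680489), (dx/dtau, dy/dtau) = (-1.624066, -1.280092); Gamma_xxx = -0.143803, Gamma_xxy = 0.852417, Gamma_xyy = -0.420496, Gamma_yxx = -1.281661, Gamma_yxy = -0.479467, Gamma_yyy = 0.375237; k4 = (-1.624066, -1.280092, -2.475938, 4.759200)
  Y <- Y + (h/6)(k1 + 2k2 + 2k3 + k4): x = -0.8281, y = 0.6803, dx/dtau = -1.6241, dy/dtau = -1.2803
step 2:
  k1: at (x, y) = (-0.828098, 0.680339), (dx/dtau, dy/dtau) = (-1.624081, -1.280305); Gamma_xxx = -0.143818, Gamma_xxy = 0.852481, Gamma_xyy = -0.420443, Gamma_yxx = -1.281495, Gamma_yxy = -0.479546, Gamma_yyy = 0.375227; k1 = (-1.624081, -1.280305, -2.476638, 4.759314)
  k2: at (x, y) = (-0.868700, 0.648332), (dx/dtau, dy/dtau) = (-1.685997, -1.161322); Gamma_xxx = -0.120379, Gamma_xxy = 0.840077, Gamma_xyy = -0.389168, Gamma_yxx = -1.277965, Gamma_yxy = -0.505625, Gamma_yyy = 0.372776; k2 = (-1.685997, -1.161322, -2.422668, 5.109986)
  k3: at (x, y) = (-0.870248, 0.651306), (dx/dtau, dy/dtau) = (-1.684647, -1.152555); Gamma_xxx = -0.119549, Gamma_xxy = 0.838101, Gamma_xyy = -0.390065, Gamma_yxx = -1.281659, Gamma_yxy = -0.504222, Gamma_yyy = 0.373233; k3 = (-1.684647, -1.152555, -2.397156, 5.099643)
  k4: at (x, y) = (-0.912330, 0.622712), (dx/dtau, dy/dtau) = (-1.743938, -1.025323); Gamma_xxx = -0.095232, Gamma_xxy = 0.825455, Gamma_xyy = -0.359539, Gamma_yxx = -1.286508, Gamma_yxy = -0.528368, Gamma_yyy = 0.368533; k4 = (-1.743938, -1.025323, -2.284380, 5.414798)
  Y <- Y + (h/6)(k1 + 2k2 + 2k3 + k4): x = -0.9123, y = 0.6226, dx/dtau = -1.7441, dy/dtau = -1.0254

Answer: x = -0.9123, y = 0.6226, dx/dtau = -1.7441, dy/dtau = -1.0254


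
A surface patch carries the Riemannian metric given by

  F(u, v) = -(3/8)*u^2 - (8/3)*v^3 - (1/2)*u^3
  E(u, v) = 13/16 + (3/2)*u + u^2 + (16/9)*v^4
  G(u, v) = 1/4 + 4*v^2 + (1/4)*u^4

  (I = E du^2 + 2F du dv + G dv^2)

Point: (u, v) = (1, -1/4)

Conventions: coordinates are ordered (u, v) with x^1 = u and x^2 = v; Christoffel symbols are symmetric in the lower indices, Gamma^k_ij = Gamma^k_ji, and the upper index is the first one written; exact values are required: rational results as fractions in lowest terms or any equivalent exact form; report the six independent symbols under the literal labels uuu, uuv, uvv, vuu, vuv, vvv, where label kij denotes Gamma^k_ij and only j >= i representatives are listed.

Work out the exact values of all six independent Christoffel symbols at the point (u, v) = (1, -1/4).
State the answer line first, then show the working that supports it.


Answer: Gamma_uuu = -446/1551, Gamma_uuv = 108/517, Gamma_uvv = -456/517, Gamma_vuu = -15101/4653, Gamma_vuv = 1394/1551, Gamma_vvv = -1196/517

E = 239/72, F = -5/6, G = 3/4 at the point
E_u = 7/2, E_v = -1/9, F_u = -9/4, F_v = -1/2, G_u = 1, G_v = -2
EG - F^2 = 517/288;  g^inv = (288/517) * [[3/4, 5/6], [5/6, 239/72]]
first-kind symbols [ij,l] = (1/2)(d_i g_jl + d_j g_il - d_l g_ij): [uu,u] = E_u/2 = 7/4, [uu,v] = F_u - E_v/2 = -79/36, [uv,u] = E_v/2 = -1/18, [uv,v] = G_u/2 = 1/2, [vv,u] = F_v - G_u/2 = -1, [vv,v] = G_v/2 = -1
Gamma^u_ij = (G*[ij,u] - F*[ij,v])/(EG - F^2), Gamma^v_ij = (E*[ij,v] - F*[ij,u])/(EG - F^2)


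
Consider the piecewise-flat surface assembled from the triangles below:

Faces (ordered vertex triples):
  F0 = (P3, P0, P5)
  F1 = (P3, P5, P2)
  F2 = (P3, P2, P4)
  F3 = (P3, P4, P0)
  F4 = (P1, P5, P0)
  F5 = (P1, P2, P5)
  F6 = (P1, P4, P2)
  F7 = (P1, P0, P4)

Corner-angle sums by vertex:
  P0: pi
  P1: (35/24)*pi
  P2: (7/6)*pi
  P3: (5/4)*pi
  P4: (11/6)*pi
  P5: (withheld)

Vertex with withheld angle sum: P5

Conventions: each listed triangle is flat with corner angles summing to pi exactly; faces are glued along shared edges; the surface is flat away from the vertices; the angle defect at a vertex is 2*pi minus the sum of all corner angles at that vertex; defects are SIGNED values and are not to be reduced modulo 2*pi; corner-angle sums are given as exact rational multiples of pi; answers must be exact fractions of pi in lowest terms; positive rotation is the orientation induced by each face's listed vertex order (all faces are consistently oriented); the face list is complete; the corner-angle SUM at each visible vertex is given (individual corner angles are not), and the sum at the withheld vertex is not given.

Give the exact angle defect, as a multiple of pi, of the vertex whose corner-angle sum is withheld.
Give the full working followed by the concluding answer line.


V = 6, E = 12, F = 8; chi = V - E + F = 2
Gauss-Bonnet: total defect = 2*pi*chi = 4*pi; visible defects sum to (79/24)*pi

Answer: defect(P5) = (17/24)*pi


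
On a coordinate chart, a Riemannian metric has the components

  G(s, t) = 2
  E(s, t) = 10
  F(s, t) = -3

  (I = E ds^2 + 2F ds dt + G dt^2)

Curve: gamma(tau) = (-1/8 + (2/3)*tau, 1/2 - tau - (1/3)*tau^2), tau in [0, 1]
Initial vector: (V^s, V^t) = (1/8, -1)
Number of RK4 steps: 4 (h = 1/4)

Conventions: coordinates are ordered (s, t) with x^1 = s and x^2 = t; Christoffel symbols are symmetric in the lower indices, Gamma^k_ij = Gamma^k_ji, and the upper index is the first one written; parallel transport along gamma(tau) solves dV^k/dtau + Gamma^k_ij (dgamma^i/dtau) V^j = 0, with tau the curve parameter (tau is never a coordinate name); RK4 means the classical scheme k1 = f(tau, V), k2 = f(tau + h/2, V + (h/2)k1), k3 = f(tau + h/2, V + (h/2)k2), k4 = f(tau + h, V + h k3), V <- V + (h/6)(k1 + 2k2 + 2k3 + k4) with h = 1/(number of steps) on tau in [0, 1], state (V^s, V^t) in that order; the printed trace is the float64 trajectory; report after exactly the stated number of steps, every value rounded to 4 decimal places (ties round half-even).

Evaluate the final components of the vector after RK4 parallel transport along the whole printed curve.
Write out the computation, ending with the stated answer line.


gamma'(tau) = (2/3, -1 - (2/3)*tau); f(tau, V)^k = -Gamma^k_ij(gamma(tau)) gamma'^i(tau) V^j; h = 1/4; intermediate values shown to 6 dp
curve data and Christoffel symbols at the stage parameters:
  tau = 0.000000: gamma = (-0.125000, 0.500000), gamma' = (0.666667, -1.000000); Gamma_sss = 0.000000, Gamma_sst = 0.000000, Gamma_stt = 0.000000, Gamma_tss = 0.000000, Gamma_tst = 0.000000, Gamma_ttt = 0.000000
  tau = 0.125000: gamma = (-0.041667, 0.369792), gamma' = (0.666667, -1.083333); Gamma_sss = 0.000000, Gamma_sst = 0.000000, Gamma_stt = 0.000000, Gamma_tss = 0.000000, Gamma_tst = 0.000000, Gamma_ttt = 0.000000
  tau = 0.250000: gamma = (0.041667, 0.229167), gamma' = (0.666667, -1.166667); Gamma_sss = 0.000000, Gamma_sst = 0.000000, Gamma_stt = 0.000000, Gamma_tss = 0.000000, Gamma_tst = 0.000000, Gamma_ttt = 0.000000
  tau = 0.375000: gamma = (0.125000, 0.078125), gamma' = (0.666667, -1.250000); Gamma_sss = 0.000000, Gamma_sst = 0.000000, Gamma_stt = 0.000000, Gamma_tss = 0.000000, Gamma_tst = 0.000000, Gamma_ttt = 0.000000
  tau = 0.500000: gamma = (0.208333, -0.083333), gamma' = (0.666667, -1.333333); Gamma_sss = 0.000000, Gamma_sst = 0.000000, Gamma_stt = 0.000000, Gamma_tss = 0.000000, Gamma_tst = 0.000000, Gamma_ttt = 0.000000
  tau = 0.625000: gamma = (0.291667, -0.255208), gamma' = (0.666667, -1.416667); Gamma_sss = 0.000000, Gamma_sst = 0.000000, Gamma_stt = 0.000000, Gamma_tss = 0.000000, Gamma_tst = 0.000000, Gamma_ttt = 0.000000
  tau = 0.750000: gamma = (0.375000, -0.437500), gamma' = (0.666667, -1.500000); Gamma_sss = 0.000000, Gamma_sst = 0.000000, Gamma_stt = 0.000000, Gamma_tss = 0.000000, Gamma_tst = 0.000000, Gamma_ttt = 0.000000
  tau = 0.875000: gamma = (0.458333, -0.630208), gamma' = (0.666667, -1.583333); Gamma_sss = 0.000000, Gamma_sst = 0.000000, Gamma_stt = 0.000000, Gamma_tss = 0.000000, Gamma_tst = 0.000000, Gamma_ttt = 0.000000
  tau = 1.000000: gamma = (0.541667, -0.833333), gamma' = (0.666667, -1.666667); Gamma_sss = 0.000000, Gamma_sst = 0.000000, Gamma_stt = 0.000000, Gamma_tss = 0.000000, Gamma_tst = 0.000000, Gamma_ttt = 0.000000
step 0: V^s = 0.1250, V^t = -1.0000
step 1: k1 = (0.000000, 0.000000), k2 = (0.000000, 0.000000), k3 = (0.000000, 0.000000), k4 = (0.000000, 0.000000); V <- V + (h/6)(k1 + 2k2 + 2k3 + k4): V^s = 0.1250, V^t = -1.0000
step 2: k1 = (0.000000, 0.000000), k2 = (0.000000, 0.000000), k3 = (0.000000, 0.000000), k4 = (0.000000, 0.000000); V <- V + (h/6)(k1 + 2k2 + 2k3 + k4): V^s = 0.1250, V^t = -1.0000
step 3: k1 = (0.000000, 0.000000), k2 = (0.000000, 0.000000), k3 = (0.000000, 0.000000), k4 = (0.000000, 0.000000); V <- V + (h/6)(k1 + 2k2 + 2k3 + k4): V^s = 0.1250, V^t = -1.0000
step 4: k1 = (0.000000, 0.000000), k2 = (0.000000, 0.000000), k3 = (0.000000, 0.000000), k4 = (0.000000, 0.000000); V <- V + (h/6)(k1 + 2k2 + 2k3 + k4): V^s = 0.1250, V^t = -1.0000

Answer: V^s = 0.1250, V^t = -1.0000
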